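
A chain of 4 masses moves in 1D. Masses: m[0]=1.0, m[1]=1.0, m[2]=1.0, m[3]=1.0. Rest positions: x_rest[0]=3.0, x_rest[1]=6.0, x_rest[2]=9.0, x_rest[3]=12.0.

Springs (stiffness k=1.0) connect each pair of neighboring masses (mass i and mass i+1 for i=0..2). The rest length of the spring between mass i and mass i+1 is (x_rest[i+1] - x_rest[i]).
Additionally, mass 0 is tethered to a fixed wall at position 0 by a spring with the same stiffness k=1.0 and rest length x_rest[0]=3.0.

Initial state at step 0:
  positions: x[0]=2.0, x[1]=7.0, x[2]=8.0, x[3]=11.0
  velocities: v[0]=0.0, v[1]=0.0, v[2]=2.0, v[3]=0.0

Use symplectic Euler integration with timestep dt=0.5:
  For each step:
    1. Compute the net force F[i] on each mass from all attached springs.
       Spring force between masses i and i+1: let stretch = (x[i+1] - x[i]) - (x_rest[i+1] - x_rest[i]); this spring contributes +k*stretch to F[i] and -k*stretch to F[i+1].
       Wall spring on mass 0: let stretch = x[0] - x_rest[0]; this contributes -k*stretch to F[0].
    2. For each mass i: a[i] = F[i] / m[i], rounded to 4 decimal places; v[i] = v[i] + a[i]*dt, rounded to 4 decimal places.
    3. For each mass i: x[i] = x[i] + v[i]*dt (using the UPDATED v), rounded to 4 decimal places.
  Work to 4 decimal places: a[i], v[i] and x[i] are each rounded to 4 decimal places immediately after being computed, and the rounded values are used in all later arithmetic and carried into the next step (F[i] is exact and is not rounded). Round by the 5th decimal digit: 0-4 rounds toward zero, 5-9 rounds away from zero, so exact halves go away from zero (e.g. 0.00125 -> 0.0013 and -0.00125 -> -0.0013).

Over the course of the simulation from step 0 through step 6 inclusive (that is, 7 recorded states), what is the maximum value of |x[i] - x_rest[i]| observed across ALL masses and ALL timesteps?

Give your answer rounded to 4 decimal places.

Answer: 2.5944

Derivation:
Step 0: x=[2.0000 7.0000 8.0000 11.0000] v=[0.0000 0.0000 2.0000 0.0000]
Step 1: x=[2.7500 6.0000 9.5000 11.0000] v=[1.5000 -2.0000 3.0000 0.0000]
Step 2: x=[3.6250 5.0625 10.5000 11.3750] v=[1.7500 -1.8750 2.0000 0.7500]
Step 3: x=[3.9532 5.1250 10.3594 12.2813] v=[0.6563 0.1250 -0.2813 1.8125]
Step 4: x=[3.5860 6.2032 9.3906 13.4571] v=[-0.7344 2.1563 -1.9376 2.3516]
Step 5: x=[2.9766 7.4239 8.6416 14.3663] v=[-1.2188 2.4414 -1.4981 1.8184]
Step 6: x=[2.7349 7.8372 9.0193 14.5944] v=[-0.4835 0.8266 0.7554 0.4561]
Max displacement = 2.5944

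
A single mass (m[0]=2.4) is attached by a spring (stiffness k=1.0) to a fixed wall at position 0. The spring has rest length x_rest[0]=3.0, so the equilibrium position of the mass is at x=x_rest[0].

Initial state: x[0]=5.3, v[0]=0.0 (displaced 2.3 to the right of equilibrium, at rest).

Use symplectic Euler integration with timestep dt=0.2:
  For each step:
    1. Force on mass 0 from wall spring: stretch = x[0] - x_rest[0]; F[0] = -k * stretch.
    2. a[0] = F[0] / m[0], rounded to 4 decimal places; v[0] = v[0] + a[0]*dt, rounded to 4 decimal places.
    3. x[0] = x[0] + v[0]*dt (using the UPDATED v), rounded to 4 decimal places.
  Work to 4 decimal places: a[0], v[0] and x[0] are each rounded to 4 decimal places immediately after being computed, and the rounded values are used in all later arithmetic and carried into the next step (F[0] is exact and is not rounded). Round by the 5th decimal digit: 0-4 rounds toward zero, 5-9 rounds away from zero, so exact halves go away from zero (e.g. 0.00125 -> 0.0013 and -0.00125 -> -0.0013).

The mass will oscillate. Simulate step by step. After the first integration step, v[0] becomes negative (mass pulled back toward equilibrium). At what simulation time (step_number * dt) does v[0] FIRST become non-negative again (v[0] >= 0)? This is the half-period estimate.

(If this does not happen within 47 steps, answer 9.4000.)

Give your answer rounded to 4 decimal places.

Answer: 5.0000

Derivation:
Step 0: x=[5.3000] v=[0.0000]
Step 1: x=[5.2617] v=[-0.1917]
Step 2: x=[5.1857] v=[-0.3802]
Step 3: x=[5.0732] v=[-0.5623]
Step 4: x=[4.9262] v=[-0.7351]
Step 5: x=[4.7471] v=[-0.8956]
Step 6: x=[4.5389] v=[-1.0412]
Step 7: x=[4.3050] v=[-1.1694]
Step 8: x=[4.0494] v=[-1.2782]
Step 9: x=[3.7763] v=[-1.3657]
Step 10: x=[3.4902] v=[-1.4304]
Step 11: x=[3.1959] v=[-1.4713]
Step 12: x=[2.8984] v=[-1.4876]
Step 13: x=[2.6026] v=[-1.4791]
Step 14: x=[2.3134] v=[-1.4460]
Step 15: x=[2.0356] v=[-1.3888]
Step 16: x=[1.7739] v=[-1.3084]
Step 17: x=[1.5327] v=[-1.2062]
Step 18: x=[1.3159] v=[-1.0839]
Step 19: x=[1.1272] v=[-0.9436]
Step 20: x=[0.9697] v=[-0.7875]
Step 21: x=[0.8460] v=[-0.6183]
Step 22: x=[0.7582] v=[-0.4388]
Step 23: x=[0.7078] v=[-0.2520]
Step 24: x=[0.6956] v=[-0.0610]
Step 25: x=[0.7218] v=[0.1310]
First v>=0 after going negative at step 25, time=5.0000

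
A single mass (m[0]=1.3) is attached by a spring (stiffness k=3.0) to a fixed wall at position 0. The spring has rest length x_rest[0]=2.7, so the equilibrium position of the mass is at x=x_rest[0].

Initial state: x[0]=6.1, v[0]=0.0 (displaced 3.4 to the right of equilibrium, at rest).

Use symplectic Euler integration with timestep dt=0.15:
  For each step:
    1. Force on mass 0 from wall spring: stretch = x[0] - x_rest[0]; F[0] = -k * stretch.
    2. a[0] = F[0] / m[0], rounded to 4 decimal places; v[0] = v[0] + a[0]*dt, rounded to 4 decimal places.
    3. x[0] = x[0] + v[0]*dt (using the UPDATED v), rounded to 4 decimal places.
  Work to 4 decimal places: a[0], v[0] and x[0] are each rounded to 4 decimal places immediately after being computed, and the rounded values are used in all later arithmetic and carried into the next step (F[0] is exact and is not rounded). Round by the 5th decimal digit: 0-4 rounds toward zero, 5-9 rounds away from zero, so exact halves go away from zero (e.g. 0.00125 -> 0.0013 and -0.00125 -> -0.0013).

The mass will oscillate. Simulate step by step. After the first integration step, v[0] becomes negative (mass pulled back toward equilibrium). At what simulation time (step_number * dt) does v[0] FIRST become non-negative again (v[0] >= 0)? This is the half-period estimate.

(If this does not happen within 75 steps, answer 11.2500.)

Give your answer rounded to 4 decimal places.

Step 0: x=[6.1000] v=[0.0000]
Step 1: x=[5.9235] v=[-1.1769]
Step 2: x=[5.5796] v=[-2.2927]
Step 3: x=[5.0862] v=[-3.2895]
Step 4: x=[4.4689] v=[-4.1155]
Step 5: x=[3.7597] v=[-4.7278]
Step 6: x=[2.9955] v=[-5.0946]
Step 7: x=[2.2160] v=[-5.1969]
Step 8: x=[1.4616] v=[-5.0294]
Step 9: x=[0.7715] v=[-4.6007]
Step 10: x=[0.1815] v=[-3.9331]
Step 11: x=[-0.2777] v=[-3.0613]
Step 12: x=[-0.5823] v=[-2.0306]
Step 13: x=[-0.7165] v=[-0.8944]
Step 14: x=[-0.6733] v=[0.2882]
First v>=0 after going negative at step 14, time=2.1000

Answer: 2.1000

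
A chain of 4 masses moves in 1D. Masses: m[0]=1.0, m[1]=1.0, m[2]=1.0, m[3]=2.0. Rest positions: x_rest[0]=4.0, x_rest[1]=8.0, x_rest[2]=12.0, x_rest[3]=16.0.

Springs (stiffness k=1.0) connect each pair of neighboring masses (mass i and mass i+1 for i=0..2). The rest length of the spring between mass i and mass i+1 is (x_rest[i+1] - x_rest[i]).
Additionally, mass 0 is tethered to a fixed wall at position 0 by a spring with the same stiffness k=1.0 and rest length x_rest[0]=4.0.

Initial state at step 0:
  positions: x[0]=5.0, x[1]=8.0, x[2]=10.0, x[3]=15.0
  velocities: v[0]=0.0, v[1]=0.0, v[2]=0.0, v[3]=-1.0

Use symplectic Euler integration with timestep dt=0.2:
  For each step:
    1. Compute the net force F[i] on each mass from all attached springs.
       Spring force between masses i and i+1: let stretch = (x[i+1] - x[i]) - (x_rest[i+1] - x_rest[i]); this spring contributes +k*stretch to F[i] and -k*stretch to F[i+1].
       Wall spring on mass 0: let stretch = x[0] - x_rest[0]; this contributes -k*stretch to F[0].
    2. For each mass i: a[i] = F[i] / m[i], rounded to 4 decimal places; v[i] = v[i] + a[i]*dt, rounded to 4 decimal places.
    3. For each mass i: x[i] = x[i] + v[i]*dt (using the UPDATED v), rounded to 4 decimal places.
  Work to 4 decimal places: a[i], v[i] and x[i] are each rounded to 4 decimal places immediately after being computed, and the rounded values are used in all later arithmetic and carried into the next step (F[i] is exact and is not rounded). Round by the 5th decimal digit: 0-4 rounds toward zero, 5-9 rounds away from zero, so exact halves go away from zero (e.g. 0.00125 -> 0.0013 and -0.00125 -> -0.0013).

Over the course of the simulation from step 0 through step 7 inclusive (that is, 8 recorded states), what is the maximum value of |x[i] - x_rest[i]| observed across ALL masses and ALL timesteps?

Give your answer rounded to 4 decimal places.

Step 0: x=[5.0000 8.0000 10.0000 15.0000] v=[0.0000 0.0000 0.0000 -1.0000]
Step 1: x=[4.9200 7.9600 10.1200 14.7800] v=[-0.4000 -0.2000 0.6000 -1.1000]
Step 2: x=[4.7648 7.8848 10.3400 14.5468] v=[-0.7760 -0.3760 1.1000 -1.1660]
Step 3: x=[4.5438 7.7830 10.6301 14.3095] v=[-1.1050 -0.5090 1.4503 -1.1867]
Step 4: x=[4.2706 7.6655 10.9535 14.0786] v=[-1.3659 -0.5874 1.6168 -1.1546]
Step 5: x=[3.9624 7.5437 11.2703 13.8652] v=[-1.5410 -0.6088 1.5842 -1.0671]
Step 6: x=[3.6390 7.4278 11.5419 13.6799] v=[-1.6172 -0.5797 1.3579 -0.9266]
Step 7: x=[3.3216 7.3249 11.7344 13.5318] v=[-1.5872 -0.5146 0.9627 -0.7404]
Max displacement = 2.4682

Answer: 2.4682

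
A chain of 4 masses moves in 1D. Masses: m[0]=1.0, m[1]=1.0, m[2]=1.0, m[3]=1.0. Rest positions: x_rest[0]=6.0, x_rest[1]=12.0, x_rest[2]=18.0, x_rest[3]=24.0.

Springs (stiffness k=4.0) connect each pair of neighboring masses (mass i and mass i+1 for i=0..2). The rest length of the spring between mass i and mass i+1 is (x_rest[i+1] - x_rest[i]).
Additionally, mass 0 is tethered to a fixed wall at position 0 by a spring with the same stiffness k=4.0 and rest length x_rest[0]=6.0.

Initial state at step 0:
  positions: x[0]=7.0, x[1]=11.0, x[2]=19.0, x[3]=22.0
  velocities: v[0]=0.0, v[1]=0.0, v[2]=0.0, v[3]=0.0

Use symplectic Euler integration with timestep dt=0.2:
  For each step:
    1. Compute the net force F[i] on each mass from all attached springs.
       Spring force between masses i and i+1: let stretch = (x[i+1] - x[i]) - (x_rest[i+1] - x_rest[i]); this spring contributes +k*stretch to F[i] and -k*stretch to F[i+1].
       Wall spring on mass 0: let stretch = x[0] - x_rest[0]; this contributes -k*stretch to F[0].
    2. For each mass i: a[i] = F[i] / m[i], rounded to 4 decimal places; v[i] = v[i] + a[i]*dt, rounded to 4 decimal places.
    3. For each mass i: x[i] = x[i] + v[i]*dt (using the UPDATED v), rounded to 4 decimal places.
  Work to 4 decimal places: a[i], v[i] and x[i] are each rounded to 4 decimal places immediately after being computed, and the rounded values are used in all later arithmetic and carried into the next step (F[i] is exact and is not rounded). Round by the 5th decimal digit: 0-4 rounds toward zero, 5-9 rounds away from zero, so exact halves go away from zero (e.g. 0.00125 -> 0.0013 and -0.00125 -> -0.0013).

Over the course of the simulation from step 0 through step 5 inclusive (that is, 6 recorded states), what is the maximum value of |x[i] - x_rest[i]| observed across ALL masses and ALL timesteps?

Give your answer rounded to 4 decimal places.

Answer: 2.0039

Derivation:
Step 0: x=[7.0000 11.0000 19.0000 22.0000] v=[0.0000 0.0000 0.0000 0.0000]
Step 1: x=[6.5200 11.6400 18.2000 22.4800] v=[-2.4000 3.2000 -4.0000 2.4000]
Step 2: x=[5.8160 12.5104 17.0352 23.2352] v=[-3.5200 4.3520 -5.8240 3.7760]
Step 3: x=[5.2525 13.0337 16.1384 23.9584] v=[-2.8173 2.6163 -4.4838 3.6160]
Step 4: x=[5.0936 12.8087 15.9961 24.3904] v=[-0.7943 -1.1249 -0.7116 2.1600]
Step 5: x=[5.3542 11.8593 16.6869 24.4393] v=[1.3029 -4.7471 3.4539 0.2446]
Max displacement = 2.0039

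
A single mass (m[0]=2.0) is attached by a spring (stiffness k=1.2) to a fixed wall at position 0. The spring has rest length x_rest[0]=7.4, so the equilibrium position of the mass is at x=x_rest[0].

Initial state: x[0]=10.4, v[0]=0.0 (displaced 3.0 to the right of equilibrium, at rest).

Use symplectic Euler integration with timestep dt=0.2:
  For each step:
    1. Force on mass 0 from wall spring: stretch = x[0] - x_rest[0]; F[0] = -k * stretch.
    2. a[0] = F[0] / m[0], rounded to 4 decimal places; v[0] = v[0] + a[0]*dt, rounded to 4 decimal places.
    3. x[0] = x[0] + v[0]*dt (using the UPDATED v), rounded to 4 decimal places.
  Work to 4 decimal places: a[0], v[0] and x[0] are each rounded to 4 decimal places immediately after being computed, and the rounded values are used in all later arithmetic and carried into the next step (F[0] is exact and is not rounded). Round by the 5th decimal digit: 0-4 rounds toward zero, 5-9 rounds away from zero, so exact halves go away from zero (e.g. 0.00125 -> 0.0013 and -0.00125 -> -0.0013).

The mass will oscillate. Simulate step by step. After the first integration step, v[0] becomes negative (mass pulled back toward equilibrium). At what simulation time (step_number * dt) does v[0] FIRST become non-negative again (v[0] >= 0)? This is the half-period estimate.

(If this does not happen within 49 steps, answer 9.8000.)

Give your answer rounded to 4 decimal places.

Answer: 4.2000

Derivation:
Step 0: x=[10.4000] v=[0.0000]
Step 1: x=[10.3280] v=[-0.3600]
Step 2: x=[10.1857] v=[-0.7114]
Step 3: x=[9.9766] v=[-1.0457]
Step 4: x=[9.7056] v=[-1.3549]
Step 5: x=[9.3793] v=[-1.6316]
Step 6: x=[9.0055] v=[-1.8691]
Step 7: x=[8.5931] v=[-2.0618]
Step 8: x=[8.1521] v=[-2.2050]
Step 9: x=[7.6930] v=[-2.2953]
Step 10: x=[7.2269] v=[-2.3305]
Step 11: x=[6.7650] v=[-2.3097]
Step 12: x=[6.3183] v=[-2.2335]
Step 13: x=[5.8976] v=[-2.1037]
Step 14: x=[5.5129] v=[-1.9234]
Step 15: x=[5.1735] v=[-1.6969]
Step 16: x=[4.8876] v=[-1.4297]
Step 17: x=[4.6620] v=[-1.1282]
Step 18: x=[4.5021] v=[-0.7996]
Step 19: x=[4.4117] v=[-0.4519]
Step 20: x=[4.3930] v=[-0.0933]
Step 21: x=[4.4465] v=[0.2675]
First v>=0 after going negative at step 21, time=4.2000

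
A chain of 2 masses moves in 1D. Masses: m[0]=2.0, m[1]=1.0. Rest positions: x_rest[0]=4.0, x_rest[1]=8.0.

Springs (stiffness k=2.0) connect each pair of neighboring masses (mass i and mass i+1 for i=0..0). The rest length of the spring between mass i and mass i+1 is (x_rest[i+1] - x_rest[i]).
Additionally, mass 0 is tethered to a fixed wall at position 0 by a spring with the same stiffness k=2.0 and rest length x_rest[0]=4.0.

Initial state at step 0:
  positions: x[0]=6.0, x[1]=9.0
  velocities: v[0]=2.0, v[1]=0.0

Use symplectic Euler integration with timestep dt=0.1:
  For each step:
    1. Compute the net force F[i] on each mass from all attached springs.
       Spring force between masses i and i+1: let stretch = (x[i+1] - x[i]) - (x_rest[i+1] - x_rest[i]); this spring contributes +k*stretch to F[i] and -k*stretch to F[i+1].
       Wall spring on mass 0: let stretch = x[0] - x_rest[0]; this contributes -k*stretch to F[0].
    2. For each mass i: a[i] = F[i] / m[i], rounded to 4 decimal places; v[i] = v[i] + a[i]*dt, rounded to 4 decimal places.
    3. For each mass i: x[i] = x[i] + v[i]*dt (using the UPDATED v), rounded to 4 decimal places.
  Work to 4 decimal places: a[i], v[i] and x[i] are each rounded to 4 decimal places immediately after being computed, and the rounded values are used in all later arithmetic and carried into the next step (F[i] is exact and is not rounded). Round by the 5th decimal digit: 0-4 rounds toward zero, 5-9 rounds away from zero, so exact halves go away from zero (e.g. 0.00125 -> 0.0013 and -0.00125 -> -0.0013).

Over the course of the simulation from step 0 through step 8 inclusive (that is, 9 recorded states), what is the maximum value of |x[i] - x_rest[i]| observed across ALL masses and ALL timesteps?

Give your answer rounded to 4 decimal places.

Answer: 2.4997

Derivation:
Step 0: x=[6.0000 9.0000] v=[2.0000 0.0000]
Step 1: x=[6.1700 9.0200] v=[1.7000 0.2000]
Step 2: x=[6.3068 9.0630] v=[1.3680 0.4300]
Step 3: x=[6.4081 9.1309] v=[1.0129 0.6788]
Step 4: x=[6.4725 9.2243] v=[0.6444 0.9342]
Step 5: x=[6.4997 9.3427] v=[0.2723 1.1838]
Step 6: x=[6.4904 9.4842] v=[-0.0934 1.4152]
Step 7: x=[6.4461 9.6458] v=[-0.4431 1.6164]
Step 8: x=[6.3693 9.8235] v=[-0.7677 1.7765]
Max displacement = 2.4997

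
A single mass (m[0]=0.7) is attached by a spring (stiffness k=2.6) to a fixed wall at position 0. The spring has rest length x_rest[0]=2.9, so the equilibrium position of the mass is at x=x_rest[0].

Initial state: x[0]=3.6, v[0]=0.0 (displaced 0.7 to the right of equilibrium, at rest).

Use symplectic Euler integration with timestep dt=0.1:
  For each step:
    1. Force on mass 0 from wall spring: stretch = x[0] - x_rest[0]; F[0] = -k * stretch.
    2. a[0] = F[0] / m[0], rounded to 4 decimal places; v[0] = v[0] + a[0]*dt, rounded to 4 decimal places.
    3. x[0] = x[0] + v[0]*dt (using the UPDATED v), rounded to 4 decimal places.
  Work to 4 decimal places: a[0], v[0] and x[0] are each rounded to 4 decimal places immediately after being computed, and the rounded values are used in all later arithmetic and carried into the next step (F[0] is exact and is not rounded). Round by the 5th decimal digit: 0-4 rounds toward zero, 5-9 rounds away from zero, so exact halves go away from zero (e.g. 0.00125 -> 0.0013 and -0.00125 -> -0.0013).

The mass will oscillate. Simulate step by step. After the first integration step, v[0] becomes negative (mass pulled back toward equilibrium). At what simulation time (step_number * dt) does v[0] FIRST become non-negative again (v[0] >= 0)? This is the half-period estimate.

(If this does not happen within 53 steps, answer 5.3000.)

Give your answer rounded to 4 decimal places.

Step 0: x=[3.6000] v=[0.0000]
Step 1: x=[3.5740] v=[-0.2600]
Step 2: x=[3.5230] v=[-0.5103]
Step 3: x=[3.4488] v=[-0.7417]
Step 4: x=[3.3543] v=[-0.9455]
Step 5: x=[3.2429] v=[-1.1142]
Step 6: x=[3.1187] v=[-1.2416]
Step 7: x=[2.9864] v=[-1.3228]
Step 8: x=[2.8509] v=[-1.3549]
Step 9: x=[2.7172] v=[-1.3367]
Step 10: x=[2.5903] v=[-1.2688]
Step 11: x=[2.4749] v=[-1.1538]
Step 12: x=[2.3753] v=[-0.9959]
Step 13: x=[2.2952] v=[-0.8010]
Step 14: x=[2.2376] v=[-0.5764]
Step 15: x=[2.2046] v=[-0.3304]
Step 16: x=[2.1974] v=[-0.0721]
Step 17: x=[2.2163] v=[0.1889]
First v>=0 after going negative at step 17, time=1.7000

Answer: 1.7000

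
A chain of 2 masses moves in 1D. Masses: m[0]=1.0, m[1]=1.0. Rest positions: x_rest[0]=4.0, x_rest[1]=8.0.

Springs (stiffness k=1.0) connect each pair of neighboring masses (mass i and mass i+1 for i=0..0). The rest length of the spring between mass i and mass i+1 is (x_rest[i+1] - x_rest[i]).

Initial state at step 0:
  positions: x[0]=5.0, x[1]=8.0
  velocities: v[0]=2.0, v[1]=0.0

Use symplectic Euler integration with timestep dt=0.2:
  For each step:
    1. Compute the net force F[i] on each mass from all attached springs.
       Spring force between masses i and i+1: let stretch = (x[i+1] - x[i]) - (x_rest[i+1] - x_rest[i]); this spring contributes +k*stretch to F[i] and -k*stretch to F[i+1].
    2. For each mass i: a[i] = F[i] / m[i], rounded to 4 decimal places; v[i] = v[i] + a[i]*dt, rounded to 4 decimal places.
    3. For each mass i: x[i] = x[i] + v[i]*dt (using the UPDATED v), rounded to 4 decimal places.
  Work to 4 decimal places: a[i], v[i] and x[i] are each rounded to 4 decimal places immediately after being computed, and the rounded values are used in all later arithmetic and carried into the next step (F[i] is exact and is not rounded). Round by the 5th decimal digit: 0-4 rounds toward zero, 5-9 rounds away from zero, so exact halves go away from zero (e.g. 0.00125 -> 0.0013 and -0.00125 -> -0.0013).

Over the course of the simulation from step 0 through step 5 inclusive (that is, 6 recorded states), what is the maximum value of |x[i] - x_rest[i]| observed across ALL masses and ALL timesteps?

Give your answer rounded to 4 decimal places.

Answer: 2.2111

Derivation:
Step 0: x=[5.0000 8.0000] v=[2.0000 0.0000]
Step 1: x=[5.3600 8.0400] v=[1.8000 0.2000]
Step 2: x=[5.6672 8.1328] v=[1.5360 0.4640]
Step 3: x=[5.9130 8.2870] v=[1.2291 0.7709]
Step 4: x=[6.0938 8.5062] v=[0.9039 1.0961]
Step 5: x=[6.2111 8.7889] v=[0.5864 1.4136]
Max displacement = 2.2111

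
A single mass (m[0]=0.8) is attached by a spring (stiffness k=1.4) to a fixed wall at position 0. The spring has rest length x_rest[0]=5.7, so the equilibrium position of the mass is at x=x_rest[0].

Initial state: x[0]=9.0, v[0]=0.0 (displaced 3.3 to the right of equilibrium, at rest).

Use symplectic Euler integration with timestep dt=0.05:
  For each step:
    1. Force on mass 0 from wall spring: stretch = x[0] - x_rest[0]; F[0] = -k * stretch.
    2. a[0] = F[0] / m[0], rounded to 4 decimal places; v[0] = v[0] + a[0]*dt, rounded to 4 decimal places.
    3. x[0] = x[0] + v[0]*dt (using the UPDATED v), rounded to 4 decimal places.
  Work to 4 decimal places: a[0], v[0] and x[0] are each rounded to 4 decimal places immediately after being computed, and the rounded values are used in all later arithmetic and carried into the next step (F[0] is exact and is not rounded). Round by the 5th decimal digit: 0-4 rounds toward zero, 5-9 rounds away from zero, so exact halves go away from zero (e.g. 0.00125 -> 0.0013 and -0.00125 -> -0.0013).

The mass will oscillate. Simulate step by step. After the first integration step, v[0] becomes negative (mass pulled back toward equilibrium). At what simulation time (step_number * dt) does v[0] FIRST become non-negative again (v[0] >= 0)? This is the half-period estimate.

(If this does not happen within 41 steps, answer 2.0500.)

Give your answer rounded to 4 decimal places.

Answer: 2.0500

Derivation:
Step 0: x=[9.0000] v=[0.0000]
Step 1: x=[8.9856] v=[-0.2888]
Step 2: x=[8.9568] v=[-0.5763]
Step 3: x=[8.9137] v=[-0.8613]
Step 4: x=[8.8566] v=[-1.1425]
Step 5: x=[8.7857] v=[-1.4187]
Step 6: x=[8.7013] v=[-1.6887]
Step 7: x=[8.6037] v=[-1.9513]
Step 8: x=[8.4934] v=[-2.2054]
Step 9: x=[8.3709] v=[-2.4498]
Step 10: x=[8.2367] v=[-2.6835]
Step 11: x=[8.0914] v=[-2.9055]
Step 12: x=[7.9357] v=[-3.1148]
Step 13: x=[7.7702] v=[-3.3104]
Step 14: x=[7.5956] v=[-3.4915]
Step 15: x=[7.4127] v=[-3.6574]
Step 16: x=[7.2223] v=[-3.8073]
Step 17: x=[7.0253] v=[-3.9405]
Step 18: x=[6.8225] v=[-4.0565]
Step 19: x=[6.6148] v=[-4.1547]
Step 20: x=[6.4031] v=[-4.2347]
Step 21: x=[6.1883] v=[-4.2962]
Step 22: x=[5.9714] v=[-4.3389]
Step 23: x=[5.7533] v=[-4.3627]
Step 24: x=[5.5349] v=[-4.3674]
Step 25: x=[5.3173] v=[-4.3530]
Step 26: x=[5.1013] v=[-4.3195]
Step 27: x=[4.8879] v=[-4.2671]
Step 28: x=[4.6781] v=[-4.1960]
Step 29: x=[4.4728] v=[-4.1066]
Step 30: x=[4.2728] v=[-3.9992]
Step 31: x=[4.0791] v=[-3.8743]
Step 32: x=[3.8925] v=[-3.7325]
Step 33: x=[3.7138] v=[-3.5743]
Step 34: x=[3.5438] v=[-3.4005]
Step 35: x=[3.3832] v=[-3.2118]
Step 36: x=[3.2327] v=[-3.0091]
Step 37: x=[3.0930] v=[-2.7932]
Step 38: x=[2.9647] v=[-2.5651]
Step 39: x=[2.8484] v=[-2.3258]
Step 40: x=[2.7446] v=[-2.0763]
Step 41: x=[2.6537] v=[-1.8177]
v[0] did not become non-negative within 41 steps; using fallback time=2.0500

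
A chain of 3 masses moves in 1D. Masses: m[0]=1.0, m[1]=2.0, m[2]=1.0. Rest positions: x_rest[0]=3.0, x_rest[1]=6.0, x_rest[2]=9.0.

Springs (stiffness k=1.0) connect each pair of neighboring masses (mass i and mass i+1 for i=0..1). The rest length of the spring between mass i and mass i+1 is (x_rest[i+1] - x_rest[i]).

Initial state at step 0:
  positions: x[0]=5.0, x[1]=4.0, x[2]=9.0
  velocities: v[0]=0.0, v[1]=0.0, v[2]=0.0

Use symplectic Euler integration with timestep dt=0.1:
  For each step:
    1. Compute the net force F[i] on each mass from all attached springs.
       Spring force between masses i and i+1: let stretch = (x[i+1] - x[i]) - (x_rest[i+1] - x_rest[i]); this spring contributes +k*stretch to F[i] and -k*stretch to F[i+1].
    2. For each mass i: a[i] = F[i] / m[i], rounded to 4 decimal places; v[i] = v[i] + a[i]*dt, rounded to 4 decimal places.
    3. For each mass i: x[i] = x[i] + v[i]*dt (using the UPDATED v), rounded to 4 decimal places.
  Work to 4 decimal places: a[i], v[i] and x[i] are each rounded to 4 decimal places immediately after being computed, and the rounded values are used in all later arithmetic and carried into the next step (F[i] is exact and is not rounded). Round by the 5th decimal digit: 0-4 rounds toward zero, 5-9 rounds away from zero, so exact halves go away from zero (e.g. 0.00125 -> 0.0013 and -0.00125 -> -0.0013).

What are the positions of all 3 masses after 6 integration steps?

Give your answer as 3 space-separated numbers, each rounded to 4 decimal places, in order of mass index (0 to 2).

Answer: 4.2079 4.5891 8.6141

Derivation:
Step 0: x=[5.0000 4.0000 9.0000] v=[0.0000 0.0000 0.0000]
Step 1: x=[4.9600 4.0300 8.9800] v=[-0.4000 0.3000 -0.2000]
Step 2: x=[4.8807 4.0894 8.9405] v=[-0.7930 0.5940 -0.3950]
Step 3: x=[4.7635 4.1770 8.8825] v=[-1.1721 0.8761 -0.5801]
Step 4: x=[4.6104 4.2911 8.8074] v=[-1.5308 1.1407 -0.7507]
Step 5: x=[4.4241 4.4294 8.7172] v=[-1.8627 1.3825 -0.9023]
Step 6: x=[4.2079 4.5891 8.6141] v=[-2.1622 1.5966 -1.0311]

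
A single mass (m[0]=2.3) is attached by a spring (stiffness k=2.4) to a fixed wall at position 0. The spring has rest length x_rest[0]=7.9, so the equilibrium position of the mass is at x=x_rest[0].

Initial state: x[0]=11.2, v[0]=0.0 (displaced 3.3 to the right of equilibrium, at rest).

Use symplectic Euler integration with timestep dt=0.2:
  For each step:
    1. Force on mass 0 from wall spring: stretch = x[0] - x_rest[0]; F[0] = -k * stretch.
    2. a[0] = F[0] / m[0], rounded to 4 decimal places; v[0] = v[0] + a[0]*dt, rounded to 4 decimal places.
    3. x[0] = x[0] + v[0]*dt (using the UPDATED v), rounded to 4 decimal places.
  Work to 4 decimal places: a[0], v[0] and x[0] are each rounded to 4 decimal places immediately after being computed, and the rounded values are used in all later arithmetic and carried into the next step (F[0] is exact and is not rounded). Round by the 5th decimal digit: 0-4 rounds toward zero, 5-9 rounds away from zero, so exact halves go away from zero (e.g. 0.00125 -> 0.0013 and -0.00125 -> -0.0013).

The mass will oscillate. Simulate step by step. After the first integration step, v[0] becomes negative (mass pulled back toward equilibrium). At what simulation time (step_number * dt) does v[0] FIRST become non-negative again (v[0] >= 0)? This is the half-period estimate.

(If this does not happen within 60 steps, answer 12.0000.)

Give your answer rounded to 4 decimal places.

Step 0: x=[11.2000] v=[0.0000]
Step 1: x=[11.0623] v=[-0.6887]
Step 2: x=[10.7926] v=[-1.3487]
Step 3: x=[10.4021] v=[-1.9524]
Step 4: x=[9.9072] v=[-2.4746]
Step 5: x=[9.3285] v=[-2.8935]
Step 6: x=[8.6902] v=[-3.1916]
Step 7: x=[8.0189] v=[-3.3565]
Step 8: x=[7.3426] v=[-3.3813]
Step 9: x=[6.6896] v=[-3.2650]
Step 10: x=[6.0871] v=[-3.0124]
Step 11: x=[5.5603] v=[-2.6341]
Step 12: x=[5.1311] v=[-2.1458]
Step 13: x=[4.8175] v=[-1.5679]
Step 14: x=[4.6326] v=[-0.9246]
Step 15: x=[4.5841] v=[-0.2427]
Step 16: x=[4.6740] v=[0.4493]
First v>=0 after going negative at step 16, time=3.2000

Answer: 3.2000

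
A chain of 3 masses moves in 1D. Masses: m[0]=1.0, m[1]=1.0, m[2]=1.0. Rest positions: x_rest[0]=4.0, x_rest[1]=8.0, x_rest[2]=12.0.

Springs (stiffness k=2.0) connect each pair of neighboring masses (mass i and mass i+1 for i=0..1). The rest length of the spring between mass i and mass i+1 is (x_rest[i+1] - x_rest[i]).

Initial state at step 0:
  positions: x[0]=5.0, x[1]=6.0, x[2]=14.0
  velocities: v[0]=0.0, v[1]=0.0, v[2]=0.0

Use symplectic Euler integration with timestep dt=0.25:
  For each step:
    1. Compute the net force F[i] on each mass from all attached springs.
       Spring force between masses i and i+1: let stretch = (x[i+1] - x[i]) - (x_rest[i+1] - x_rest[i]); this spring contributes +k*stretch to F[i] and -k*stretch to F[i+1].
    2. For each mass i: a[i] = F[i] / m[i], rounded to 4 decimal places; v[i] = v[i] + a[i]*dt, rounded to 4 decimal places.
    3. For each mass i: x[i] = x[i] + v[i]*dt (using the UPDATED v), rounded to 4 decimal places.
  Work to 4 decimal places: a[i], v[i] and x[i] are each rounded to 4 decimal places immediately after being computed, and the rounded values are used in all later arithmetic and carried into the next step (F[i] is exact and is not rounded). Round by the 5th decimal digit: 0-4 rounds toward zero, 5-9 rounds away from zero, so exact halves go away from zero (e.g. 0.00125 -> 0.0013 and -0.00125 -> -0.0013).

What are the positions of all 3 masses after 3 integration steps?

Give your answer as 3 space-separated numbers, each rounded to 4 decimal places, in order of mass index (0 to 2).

Step 0: x=[5.0000 6.0000 14.0000] v=[0.0000 0.0000 0.0000]
Step 1: x=[4.6250 6.8750 13.5000] v=[-1.5000 3.5000 -2.0000]
Step 2: x=[4.0313 8.2969 12.6719] v=[-2.3750 5.6875 -3.3125]
Step 3: x=[3.4708 9.7325 11.7969] v=[-2.2422 5.7422 -3.5000]

Answer: 3.4708 9.7325 11.7969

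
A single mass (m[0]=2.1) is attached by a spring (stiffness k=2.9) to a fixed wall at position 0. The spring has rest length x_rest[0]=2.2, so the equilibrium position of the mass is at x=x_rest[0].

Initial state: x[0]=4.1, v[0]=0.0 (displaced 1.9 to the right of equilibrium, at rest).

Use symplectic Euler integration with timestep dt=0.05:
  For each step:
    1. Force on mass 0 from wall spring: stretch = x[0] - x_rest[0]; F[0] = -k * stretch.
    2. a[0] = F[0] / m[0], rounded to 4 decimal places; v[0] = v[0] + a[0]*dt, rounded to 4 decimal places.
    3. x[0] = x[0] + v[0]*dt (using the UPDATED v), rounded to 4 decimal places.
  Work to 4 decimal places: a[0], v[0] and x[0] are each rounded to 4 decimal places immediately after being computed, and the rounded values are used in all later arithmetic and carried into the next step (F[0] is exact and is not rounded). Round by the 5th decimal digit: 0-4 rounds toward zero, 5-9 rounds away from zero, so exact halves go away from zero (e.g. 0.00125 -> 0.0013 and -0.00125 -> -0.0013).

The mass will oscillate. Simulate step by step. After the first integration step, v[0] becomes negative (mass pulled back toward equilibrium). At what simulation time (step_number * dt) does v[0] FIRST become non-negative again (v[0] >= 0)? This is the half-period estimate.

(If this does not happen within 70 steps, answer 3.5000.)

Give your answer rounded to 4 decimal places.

Step 0: x=[4.1000] v=[0.0000]
Step 1: x=[4.0934] v=[-0.1312]
Step 2: x=[4.0803] v=[-0.2619]
Step 3: x=[4.0607] v=[-0.3917]
Step 4: x=[4.0347] v=[-0.5202]
Step 5: x=[4.0024] v=[-0.6469]
Step 6: x=[3.9638] v=[-0.7714]
Step 7: x=[3.9191] v=[-0.8932]
Step 8: x=[3.8685] v=[-1.0119]
Step 9: x=[3.8121] v=[-1.1271]
Step 10: x=[3.7502] v=[-1.2384]
Step 11: x=[3.6829] v=[-1.3454]
Step 12: x=[3.6105] v=[-1.4478]
Step 13: x=[3.5332] v=[-1.5452]
Step 14: x=[3.4513] v=[-1.6373]
Step 15: x=[3.3651] v=[-1.7237]
Step 16: x=[3.2749] v=[-1.8041]
Step 17: x=[3.1810] v=[-1.8783]
Step 18: x=[3.0837] v=[-1.9460]
Step 19: x=[2.9834] v=[-2.0070]
Step 20: x=[2.8803] v=[-2.0611]
Step 21: x=[2.7749] v=[-2.1081]
Step 22: x=[2.6675] v=[-2.1478]
Step 23: x=[2.5585] v=[-2.1801]
Step 24: x=[2.4483] v=[-2.2049]
Step 25: x=[2.3372] v=[-2.2220]
Step 26: x=[2.2256] v=[-2.2315]
Step 27: x=[2.1139] v=[-2.2333]
Step 28: x=[2.0025] v=[-2.2274]
Step 29: x=[1.8918] v=[-2.2138]
Step 30: x=[1.7822] v=[-2.1925]
Step 31: x=[1.6740] v=[-2.1637]
Step 32: x=[1.5676] v=[-2.1274]
Step 33: x=[1.4634] v=[-2.0837]
Step 34: x=[1.3618] v=[-2.0328]
Step 35: x=[1.2631] v=[-1.9749]
Step 36: x=[1.1676] v=[-1.9102]
Step 37: x=[1.0757] v=[-1.8389]
Step 38: x=[0.9876] v=[-1.7613]
Step 39: x=[0.9037] v=[-1.6776]
Step 40: x=[0.8243] v=[-1.5881]
Step 41: x=[0.7496] v=[-1.4931]
Step 42: x=[0.6800] v=[-1.3930]
Step 43: x=[0.6156] v=[-1.2881]
Step 44: x=[0.5567] v=[-1.1787]
Step 45: x=[0.5034] v=[-1.0652]
Step 46: x=[0.4560] v=[-0.9481]
Step 47: x=[0.4146] v=[-0.8277]
Step 48: x=[0.3794] v=[-0.7044]
Step 49: x=[0.3505] v=[-0.5787]
Step 50: x=[0.3280] v=[-0.4510]
Step 51: x=[0.3119] v=[-0.3217]
Step 52: x=[0.3023] v=[-0.1913]
Step 53: x=[0.2993] v=[-0.0603]
Step 54: x=[0.3028] v=[0.0709]
First v>=0 after going negative at step 54, time=2.7000

Answer: 2.7000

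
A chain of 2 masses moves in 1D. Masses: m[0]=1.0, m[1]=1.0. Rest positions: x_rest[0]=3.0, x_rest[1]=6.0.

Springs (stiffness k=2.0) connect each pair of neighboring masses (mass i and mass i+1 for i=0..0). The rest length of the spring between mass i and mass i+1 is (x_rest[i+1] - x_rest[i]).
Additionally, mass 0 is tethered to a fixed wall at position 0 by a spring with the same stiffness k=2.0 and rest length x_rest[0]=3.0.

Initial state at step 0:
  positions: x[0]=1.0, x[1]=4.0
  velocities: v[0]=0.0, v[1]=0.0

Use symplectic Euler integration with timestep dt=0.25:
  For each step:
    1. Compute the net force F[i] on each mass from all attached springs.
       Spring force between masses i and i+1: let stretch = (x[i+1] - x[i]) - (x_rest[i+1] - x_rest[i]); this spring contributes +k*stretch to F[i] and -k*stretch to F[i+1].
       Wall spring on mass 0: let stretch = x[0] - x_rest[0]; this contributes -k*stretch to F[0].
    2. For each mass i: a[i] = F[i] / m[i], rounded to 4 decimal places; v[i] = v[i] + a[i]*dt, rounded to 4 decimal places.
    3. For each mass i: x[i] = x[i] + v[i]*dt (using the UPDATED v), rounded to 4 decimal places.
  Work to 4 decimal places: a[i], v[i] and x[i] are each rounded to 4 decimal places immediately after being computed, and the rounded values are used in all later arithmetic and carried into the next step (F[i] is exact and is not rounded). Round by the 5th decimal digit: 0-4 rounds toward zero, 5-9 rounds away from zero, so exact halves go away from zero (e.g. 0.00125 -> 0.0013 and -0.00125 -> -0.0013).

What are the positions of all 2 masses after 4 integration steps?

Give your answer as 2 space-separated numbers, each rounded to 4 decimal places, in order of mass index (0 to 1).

Step 0: x=[1.0000 4.0000] v=[0.0000 0.0000]
Step 1: x=[1.2500 4.0000] v=[1.0000 0.0000]
Step 2: x=[1.6875 4.0313] v=[1.7500 0.1250]
Step 3: x=[2.2071 4.1446] v=[2.0782 0.4531]
Step 4: x=[2.6930 4.3907] v=[1.9434 0.9844]

Answer: 2.6930 4.3907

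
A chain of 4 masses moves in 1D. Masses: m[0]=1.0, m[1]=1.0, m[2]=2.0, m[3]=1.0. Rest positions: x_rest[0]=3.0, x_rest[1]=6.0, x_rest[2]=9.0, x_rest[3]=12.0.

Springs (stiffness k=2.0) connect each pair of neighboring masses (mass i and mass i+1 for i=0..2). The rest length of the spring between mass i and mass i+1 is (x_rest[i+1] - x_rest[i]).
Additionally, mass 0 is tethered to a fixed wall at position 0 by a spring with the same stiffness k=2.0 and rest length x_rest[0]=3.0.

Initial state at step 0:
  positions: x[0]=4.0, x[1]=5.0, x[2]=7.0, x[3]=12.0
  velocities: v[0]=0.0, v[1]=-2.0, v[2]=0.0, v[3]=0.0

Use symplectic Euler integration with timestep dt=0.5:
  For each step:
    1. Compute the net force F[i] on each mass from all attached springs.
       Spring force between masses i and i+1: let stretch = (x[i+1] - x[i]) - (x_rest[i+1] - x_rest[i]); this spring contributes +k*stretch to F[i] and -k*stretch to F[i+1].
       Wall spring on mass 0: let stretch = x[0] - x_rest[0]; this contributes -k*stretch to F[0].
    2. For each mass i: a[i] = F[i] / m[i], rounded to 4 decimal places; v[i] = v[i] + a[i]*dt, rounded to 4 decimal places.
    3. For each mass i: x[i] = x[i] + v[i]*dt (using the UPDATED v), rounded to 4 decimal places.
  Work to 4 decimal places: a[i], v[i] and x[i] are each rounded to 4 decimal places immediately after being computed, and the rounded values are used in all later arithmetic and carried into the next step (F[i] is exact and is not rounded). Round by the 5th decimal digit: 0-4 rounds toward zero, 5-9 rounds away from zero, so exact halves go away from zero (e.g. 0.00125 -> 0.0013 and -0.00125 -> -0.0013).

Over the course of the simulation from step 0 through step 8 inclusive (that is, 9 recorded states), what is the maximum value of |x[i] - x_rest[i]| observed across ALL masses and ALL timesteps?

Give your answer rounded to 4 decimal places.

Step 0: x=[4.0000 5.0000 7.0000 12.0000] v=[0.0000 -2.0000 0.0000 0.0000]
Step 1: x=[2.5000 4.5000 7.7500 11.0000] v=[-3.0000 -1.0000 1.5000 -2.0000]
Step 2: x=[0.7500 4.6250 8.5000 9.8750] v=[-3.5000 0.2500 1.5000 -2.2500]
Step 3: x=[0.5625 4.7500 8.6250 9.5625] v=[-0.3750 0.2500 0.2500 -0.6250]
Step 4: x=[2.1875 4.7188 8.0156 10.2813] v=[3.2500 -0.0625 -1.2188 1.4375]
Step 5: x=[3.9844 5.0703 7.1484 11.3672] v=[3.5938 0.7030 -1.7344 2.1718]
Step 6: x=[4.3321 5.9179 6.8164 11.8437] v=[0.6953 1.6952 -0.6641 0.9530]
Step 7: x=[3.3066 6.4219 7.5166 11.3066] v=[-2.0510 1.0079 1.4003 -1.0743]
Step 8: x=[2.1855 5.9156 8.8906 10.3745] v=[-2.2423 -1.0127 2.7480 -1.8643]
Max displacement = 2.4375

Answer: 2.4375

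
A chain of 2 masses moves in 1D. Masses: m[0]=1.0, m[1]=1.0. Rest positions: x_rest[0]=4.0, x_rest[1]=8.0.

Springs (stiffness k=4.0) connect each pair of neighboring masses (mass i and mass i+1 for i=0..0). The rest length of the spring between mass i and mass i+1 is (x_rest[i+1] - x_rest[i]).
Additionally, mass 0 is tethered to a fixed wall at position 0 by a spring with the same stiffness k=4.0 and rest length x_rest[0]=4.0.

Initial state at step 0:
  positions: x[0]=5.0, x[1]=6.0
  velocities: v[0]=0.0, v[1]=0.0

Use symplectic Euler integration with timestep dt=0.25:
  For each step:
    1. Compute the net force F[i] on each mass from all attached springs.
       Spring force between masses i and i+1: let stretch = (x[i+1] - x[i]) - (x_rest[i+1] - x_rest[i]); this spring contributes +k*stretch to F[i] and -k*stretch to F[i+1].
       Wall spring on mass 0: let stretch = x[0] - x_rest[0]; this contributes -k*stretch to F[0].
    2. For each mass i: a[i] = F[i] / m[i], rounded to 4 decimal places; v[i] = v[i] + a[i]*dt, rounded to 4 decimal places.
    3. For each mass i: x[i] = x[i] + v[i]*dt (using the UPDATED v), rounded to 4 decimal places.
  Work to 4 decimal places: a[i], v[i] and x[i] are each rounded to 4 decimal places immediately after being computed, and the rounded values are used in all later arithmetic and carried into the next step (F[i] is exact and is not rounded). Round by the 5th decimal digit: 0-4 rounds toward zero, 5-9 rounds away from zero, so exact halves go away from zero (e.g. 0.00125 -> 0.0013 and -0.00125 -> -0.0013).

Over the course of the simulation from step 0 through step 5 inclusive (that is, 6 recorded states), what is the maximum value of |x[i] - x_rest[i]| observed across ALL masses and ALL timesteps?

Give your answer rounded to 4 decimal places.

Answer: 2.0156

Derivation:
Step 0: x=[5.0000 6.0000] v=[0.0000 0.0000]
Step 1: x=[4.0000 6.7500] v=[-4.0000 3.0000]
Step 2: x=[2.6875 7.8125] v=[-5.2500 4.2500]
Step 3: x=[1.9844 8.5938] v=[-2.8125 3.1250]
Step 4: x=[2.4375 8.7227] v=[1.8125 0.5156]
Step 5: x=[3.8526 8.2803] v=[5.6602 -1.7696]
Max displacement = 2.0156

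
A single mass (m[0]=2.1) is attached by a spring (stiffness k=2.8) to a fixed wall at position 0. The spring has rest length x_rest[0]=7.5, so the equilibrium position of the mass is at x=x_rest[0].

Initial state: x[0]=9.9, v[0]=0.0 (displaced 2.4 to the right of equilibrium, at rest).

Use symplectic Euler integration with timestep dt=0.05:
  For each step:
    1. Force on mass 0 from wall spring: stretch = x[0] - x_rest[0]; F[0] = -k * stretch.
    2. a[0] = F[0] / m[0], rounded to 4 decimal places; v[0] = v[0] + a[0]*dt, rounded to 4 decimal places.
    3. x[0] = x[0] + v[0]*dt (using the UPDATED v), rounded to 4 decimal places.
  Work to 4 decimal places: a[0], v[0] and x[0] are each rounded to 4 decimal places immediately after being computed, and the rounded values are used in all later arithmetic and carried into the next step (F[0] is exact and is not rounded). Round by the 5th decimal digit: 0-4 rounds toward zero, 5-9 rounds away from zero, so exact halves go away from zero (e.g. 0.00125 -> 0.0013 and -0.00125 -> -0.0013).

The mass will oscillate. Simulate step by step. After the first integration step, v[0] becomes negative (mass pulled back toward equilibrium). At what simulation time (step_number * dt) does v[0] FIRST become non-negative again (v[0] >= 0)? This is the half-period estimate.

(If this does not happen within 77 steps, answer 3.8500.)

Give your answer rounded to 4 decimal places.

Step 0: x=[9.9000] v=[0.0000]
Step 1: x=[9.8920] v=[-0.1600]
Step 2: x=[9.8760] v=[-0.3195]
Step 3: x=[9.8521] v=[-0.4779]
Step 4: x=[9.8204] v=[-0.6347]
Step 5: x=[9.7809] v=[-0.7894]
Step 6: x=[9.7338] v=[-0.9415]
Step 7: x=[9.6793] v=[-1.0904]
Step 8: x=[9.6175] v=[-1.2357]
Step 9: x=[9.5487] v=[-1.3769]
Step 10: x=[9.4730] v=[-1.5135]
Step 11: x=[9.3908] v=[-1.6450]
Step 12: x=[9.3022] v=[-1.7711]
Step 13: x=[9.2076] v=[-1.8912]
Step 14: x=[9.1074] v=[-2.0050]
Step 15: x=[9.0018] v=[-2.1122]
Step 16: x=[8.8912] v=[-2.2123]
Step 17: x=[8.7760] v=[-2.3050]
Step 18: x=[8.6565] v=[-2.3901]
Step 19: x=[8.5331] v=[-2.4672]
Step 20: x=[8.4063] v=[-2.5361]
Step 21: x=[8.2765] v=[-2.5965]
Step 22: x=[8.1441] v=[-2.6483]
Step 23: x=[8.0095] v=[-2.6912]
Step 24: x=[7.8732] v=[-2.7252]
Step 25: x=[7.7357] v=[-2.7501]
Step 26: x=[7.5974] v=[-2.7658]
Step 27: x=[7.4588] v=[-2.7723]
Step 28: x=[7.3203] v=[-2.7696]
Step 29: x=[7.1824] v=[-2.7576]
Step 30: x=[7.0456] v=[-2.7364]
Step 31: x=[6.9103] v=[-2.7061]
Step 32: x=[6.7770] v=[-2.6668]
Step 33: x=[6.6461] v=[-2.6186]
Step 34: x=[6.5180] v=[-2.5617]
Step 35: x=[6.3932] v=[-2.4962]
Step 36: x=[6.2721] v=[-2.4224]
Step 37: x=[6.1551] v=[-2.3405]
Step 38: x=[6.0426] v=[-2.2508]
Step 39: x=[5.9349] v=[-2.1536]
Step 40: x=[5.8324] v=[-2.0493]
Step 41: x=[5.7355] v=[-1.9381]
Step 42: x=[5.6445] v=[-1.8205]
Step 43: x=[5.5597] v=[-1.6968]
Step 44: x=[5.4813] v=[-1.5674]
Step 45: x=[5.4097] v=[-1.4328]
Step 46: x=[5.3450] v=[-1.2934]
Step 47: x=[5.2875] v=[-1.1497]
Step 48: x=[5.2374] v=[-1.0022]
Step 49: x=[5.1948] v=[-0.8514]
Step 50: x=[5.1599] v=[-0.6977]
Step 51: x=[5.1328] v=[-0.5417]
Step 52: x=[5.1136] v=[-0.3839]
Step 53: x=[5.1024] v=[-0.2248]
Step 54: x=[5.0992] v=[-0.0650]
Step 55: x=[5.1040] v=[0.0951]
First v>=0 after going negative at step 55, time=2.7500

Answer: 2.7500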